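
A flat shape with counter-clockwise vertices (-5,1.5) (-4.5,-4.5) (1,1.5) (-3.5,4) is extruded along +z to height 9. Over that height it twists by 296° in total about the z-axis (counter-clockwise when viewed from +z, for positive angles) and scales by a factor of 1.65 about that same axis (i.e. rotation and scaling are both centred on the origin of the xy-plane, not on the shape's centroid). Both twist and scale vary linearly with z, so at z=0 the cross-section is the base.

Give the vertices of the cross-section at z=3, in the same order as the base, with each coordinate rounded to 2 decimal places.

Cross-section at z=3: (-0.89,-6.29) (6.24,-4.59) (-1.99,0.93) (-4.17,-4.94)

t = z/height = 3/9 = 0.333333
s = 1 + (scale-1)·z/height = 1 + (1.65-1)·3/9 = 1.216667
θ = twist·z/height = 296°·3/9 = 98.6667° = 1.722058 rad
cos θ = -0.150686, sin θ = 0.988582 (intermediates below are computed at full precision and shown rounded to 5 d.p.)
v1: (-5,1.5) → rotate → (-0.72944,-5.16894) → ×s → (-0.88749,-6.28887) → (-0.89,-6.29)
v2: (-4.5,-4.5) → rotate → (5.12670,-3.77053) → ×s → (6.23749,-4.58748) → (6.24,-4.59)
v3: (1,1.5) → rotate → (-1.63356,0.76255) → ×s → (-1.98750,0.92777) → (-1.99,0.93)
v4: (-3.5,4) → rotate → (-3.42693,-4.06278) → ×s → (-4.16943,-4.94305) → (-4.17,-4.94)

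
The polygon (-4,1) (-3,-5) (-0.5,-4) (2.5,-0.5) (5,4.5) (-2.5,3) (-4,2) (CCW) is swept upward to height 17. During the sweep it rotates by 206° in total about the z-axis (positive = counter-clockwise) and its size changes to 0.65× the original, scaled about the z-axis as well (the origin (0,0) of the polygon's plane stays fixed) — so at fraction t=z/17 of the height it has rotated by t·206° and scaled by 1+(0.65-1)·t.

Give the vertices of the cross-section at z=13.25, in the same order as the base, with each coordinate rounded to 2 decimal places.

t = z/height = 13.25/17 = 0.779412
s = 1 + (scale-1)·z/height = 1 + (0.65-1)·13.25/17 = 0.727206
θ = twist·z/height = 206°·13.25/17 = 160.5588° = 2.802280 rad
cos θ = -0.942984, sin θ = 0.332839 (intermediates below are computed at full precision and shown rounded to 5 d.p.)
v1: (-4,1) → rotate → (3.43910,-2.27434) → ×s → (2.50093,-1.65391) → (2.50,-1.65)
v2: (-3,-5) → rotate → (4.49315,3.71640) → ×s → (3.26744,2.70259) → (3.27,2.70)
v3: (-0.5,-4) → rotate → (1.80285,3.60552) → ×s → (1.31104,2.62195) → (1.31,2.62)
v4: (2.5,-0.5) → rotate → (-2.19104,1.30359) → ×s → (-1.59334,0.94798) → (-1.59,0.95)
v5: (5,4.5) → rotate → (-6.21269,-2.57923) → ×s → (-4.51791,-1.87563) → (-4.52,-1.88)
v6: (-2.5,3) → rotate → (1.35894,-3.66105) → ×s → (0.98823,-2.66234) → (0.99,-2.66)
v7: (-4,2) → rotate → (3.10626,-3.21732) → ×s → (2.25889,-2.33966) → (2.26,-2.34)

Cross-section at z=13.25: (2.50,-1.65) (3.27,2.70) (1.31,2.62) (-1.59,0.95) (-4.52,-1.88) (0.99,-2.66) (2.26,-2.34)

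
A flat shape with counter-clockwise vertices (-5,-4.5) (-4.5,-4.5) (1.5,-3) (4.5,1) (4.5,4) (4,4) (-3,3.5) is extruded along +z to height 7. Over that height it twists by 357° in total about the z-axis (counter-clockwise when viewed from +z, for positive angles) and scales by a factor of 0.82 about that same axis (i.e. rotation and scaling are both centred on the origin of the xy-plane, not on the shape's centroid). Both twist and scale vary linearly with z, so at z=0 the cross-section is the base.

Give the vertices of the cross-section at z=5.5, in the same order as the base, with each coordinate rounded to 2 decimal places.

Cross-section at z=5.5: (-4.58,3.52) (-4.50,3.09) (-2.30,-1.74) (1.55,-3.64) (4.08,-3.17) (4.00,-2.75) (2.49,3.08)

t = z/height = 5.5/7 = 0.785714
s = 1 + (scale-1)·z/height = 1 + (0.82-1)·5.5/7 = 0.858571
θ = twist·z/height = 357°·5.5/7 = 280.5000° = 4.895649 rad
cos θ = 0.182236, sin θ = -0.983255 (intermediates below are computed at full precision and shown rounded to 5 d.p.)
v1: (-5,-4.5) → rotate → (-5.33582,4.09621) → ×s → (-4.58119,3.51689) → (-4.58,3.52)
v2: (-4.5,-4.5) → rotate → (-5.24471,3.60459) → ×s → (-4.50296,3.09480) → (-4.50,3.09)
v3: (1.5,-3) → rotate → (-2.67641,-2.02159) → ×s → (-2.29789,-1.73568) → (-2.30,-1.74)
v4: (4.5,1) → rotate → (1.80331,-4.24241) → ×s → (1.54827,-3.64241) → (1.55,-3.64)
v5: (4.5,4) → rotate → (4.75308,-3.69570) → ×s → (4.08086,-3.17303) → (4.08,-3.17)
v6: (4,4) → rotate → (4.66196,-3.20408) → ×s → (4.00263,-2.75093) → (4.00,-2.75)
v7: (-3,3.5) → rotate → (2.89469,3.58759) → ×s → (2.48529,3.08020) → (2.49,3.08)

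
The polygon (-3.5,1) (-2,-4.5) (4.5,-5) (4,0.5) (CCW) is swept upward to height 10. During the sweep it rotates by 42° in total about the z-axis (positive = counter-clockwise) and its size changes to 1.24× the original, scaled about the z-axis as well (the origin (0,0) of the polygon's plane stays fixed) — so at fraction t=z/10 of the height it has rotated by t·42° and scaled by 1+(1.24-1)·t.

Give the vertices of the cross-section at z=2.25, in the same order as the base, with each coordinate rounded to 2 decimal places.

t = z/height = 2.25/10 = 0.225
s = 1 + (scale-1)·z/height = 1 + (1.24-1)·2.25/10 = 1.054000
θ = twist·z/height = 42°·2.25/10 = 9.4500° = 0.164934 rad
cos θ = 0.986429, sin θ = 0.164187 (intermediates below are computed at full precision and shown rounded to 5 d.p.)
v1: (-3.5,1) → rotate → (-3.61669,0.41178) → ×s → (-3.81199,0.43401) → (-3.81,0.43)
v2: (-2,-4.5) → rotate → (-1.23402,-4.76731) → ×s → (-1.30065,-5.02474) → (-1.30,-5.02)
v3: (4.5,-5) → rotate → (5.25987,-4.19331) → ×s → (5.54390,-4.41974) → (5.54,-4.42)
v4: (4,0.5) → rotate → (3.86362,1.14996) → ×s → (4.07226,1.21206) → (4.07,1.21)

Cross-section at z=2.25: (-3.81,0.43) (-1.30,-5.02) (5.54,-4.42) (4.07,1.21)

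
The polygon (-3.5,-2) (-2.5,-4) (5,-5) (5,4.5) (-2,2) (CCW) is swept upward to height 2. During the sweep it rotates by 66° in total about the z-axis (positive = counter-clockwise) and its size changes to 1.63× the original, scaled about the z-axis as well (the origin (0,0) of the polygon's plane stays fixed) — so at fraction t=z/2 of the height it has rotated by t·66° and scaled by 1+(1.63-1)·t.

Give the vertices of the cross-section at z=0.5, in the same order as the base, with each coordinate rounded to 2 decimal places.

t = z/height = 0.5/2 = 0.25
s = 1 + (scale-1)·z/height = 1 + (1.63-1)·0.5/2 = 1.157500
θ = twist·z/height = 66°·0.5/2 = 16.5000° = 0.287979 rad
cos θ = 0.958820, sin θ = 0.284015 (intermediates below are computed at full precision and shown rounded to 5 d.p.)
v1: (-3.5,-2) → rotate → (-2.78784,-2.91169) → ×s → (-3.22692,-3.37028) → (-3.23,-3.37)
v2: (-2.5,-4) → rotate → (-1.26099,-4.54532) → ×s → (-1.45959,-5.26120) → (-1.46,-5.26)
v3: (5,-5) → rotate → (6.21418,-3.37402) → ×s → (7.19291,-3.90543) → (7.19,-3.91)
v4: (5,4.5) → rotate → (3.51603,5.73477) → ×s → (4.06980,6.63799) → (4.07,6.64)
v5: (-2,2) → rotate → (-2.48567,1.34961) → ×s → (-2.87716,1.56217) → (-2.88,1.56)

Cross-section at z=0.5: (-3.23,-3.37) (-1.46,-5.26) (7.19,-3.91) (4.07,6.64) (-2.88,1.56)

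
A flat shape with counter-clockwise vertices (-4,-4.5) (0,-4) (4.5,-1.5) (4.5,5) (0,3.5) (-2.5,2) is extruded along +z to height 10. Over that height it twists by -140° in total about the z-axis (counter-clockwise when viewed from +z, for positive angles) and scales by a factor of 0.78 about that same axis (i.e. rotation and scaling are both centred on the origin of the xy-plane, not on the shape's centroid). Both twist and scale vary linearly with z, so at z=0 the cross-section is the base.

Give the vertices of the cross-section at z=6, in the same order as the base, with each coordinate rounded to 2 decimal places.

Cross-section at z=6: (-4.25,3.04) (-3.45,-0.36) (-0.89,-4.02) (4.72,-3.43) (3.02,0.32) (1.50,2.34)

t = z/height = 6/10 = 0.6
s = 1 + (scale-1)·z/height = 1 + (0.78-1)·6/10 = 0.868000
θ = twist·z/height = -140°·6/10 = -84.0000° = -1.466077 rad
cos θ = 0.104528, sin θ = -0.994522 (intermediates below are computed at full precision and shown rounded to 5 d.p.)
v1: (-4,-4.5) → rotate → (-4.89346,3.50771) → ×s → (-4.24753,3.04469) → (-4.25,3.04)
v2: (0,-4) → rotate → (-3.97809,-0.41811) → ×s → (-3.45298,-0.36292) → (-3.45,-0.36)
v3: (4.5,-1.5) → rotate → (-1.02140,-4.63214) → ×s → (-0.88658,-4.02070) → (-0.89,-4.02)
v4: (4.5,5) → rotate → (5.44299,-3.95271) → ×s → (4.72451,-3.43095) → (4.72,-3.43)
v5: (0,3.5) → rotate → (3.48083,0.36585) → ×s → (3.02136,0.31756) → (3.02,0.32)
v6: (-2.5,2) → rotate → (1.72772,2.69536) → ×s → (1.49966,2.33957) → (1.50,2.34)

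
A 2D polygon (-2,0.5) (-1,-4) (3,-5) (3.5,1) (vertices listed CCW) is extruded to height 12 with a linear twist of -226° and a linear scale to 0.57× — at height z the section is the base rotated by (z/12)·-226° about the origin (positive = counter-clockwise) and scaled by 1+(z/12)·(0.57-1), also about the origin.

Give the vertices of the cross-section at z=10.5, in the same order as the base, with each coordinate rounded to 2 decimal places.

t = z/height = 10.5/12 = 0.875
s = 1 + (scale-1)·z/height = 1 + (0.57-1)·10.5/12 = 0.623750
θ = twist·z/height = -226°·10.5/12 = -197.7500° = -3.451389 rad
cos θ = -0.952396, sin θ = 0.304864 (intermediates below are computed at full precision and shown rounded to 5 d.p.)
v1: (-2,0.5) → rotate → (1.75236,-1.08593) → ×s → (1.09303,-0.67735) → (1.09,-0.68)
v2: (-1,-4) → rotate → (2.17185,3.50472) → ×s → (1.35469,2.18607) → (1.35,2.19)
v3: (3,-5) → rotate → (-1.33287,5.67657) → ×s → (-0.83138,3.54076) → (-0.83,3.54)
v4: (3.5,1) → rotate → (-3.63825,0.11463) → ×s → (-2.26936,0.07150) → (-2.27,0.07)

Cross-section at z=10.5: (1.09,-0.68) (1.35,2.19) (-0.83,3.54) (-2.27,0.07)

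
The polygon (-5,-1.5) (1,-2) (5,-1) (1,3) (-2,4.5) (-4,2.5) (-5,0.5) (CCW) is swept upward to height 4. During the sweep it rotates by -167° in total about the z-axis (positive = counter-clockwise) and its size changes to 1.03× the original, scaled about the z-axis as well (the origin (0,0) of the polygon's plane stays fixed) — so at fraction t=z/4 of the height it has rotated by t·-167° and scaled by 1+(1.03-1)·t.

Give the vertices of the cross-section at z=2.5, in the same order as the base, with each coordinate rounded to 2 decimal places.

Cross-section at z=2.5: (-0.22,5.31) (-2.23,-0.48) (-2.25,-4.68) (2.71,-1.75) (4.95,0.84) (3.48,3.32) (1.76,4.81)

t = z/height = 2.5/4 = 0.625
s = 1 + (scale-1)·z/height = 1 + (1.03-1)·2.5/4 = 1.018750
θ = twist·z/height = -167°·2.5/4 = -104.3750° = -1.821687 rad
cos θ = -0.248267, sin θ = -0.968692 (intermediates below are computed at full precision and shown rounded to 5 d.p.)
v1: (-5,-1.5) → rotate → (-0.21170,5.21586) → ×s → (-0.21567,5.31366) → (-0.22,5.31)
v2: (1,-2) → rotate → (-2.18565,-0.47216) → ×s → (-2.22663,-0.48101) → (-2.23,-0.48)
v3: (5,-1) → rotate → (-2.21003,-4.59519) → ×s → (-2.25147,-4.68135) → (-2.25,-4.68)
v4: (1,3) → rotate → (2.65781,-1.71349) → ×s → (2.70764,-1.74562) → (2.71,-1.75)
v5: (-2,4.5) → rotate → (4.85565,0.82018) → ×s → (4.94669,0.83556) → (4.95,0.84)
v6: (-4,2.5) → rotate → (3.41480,3.25410) → ×s → (3.47883,3.31511) → (3.48,3.32)
v7: (-5,0.5) → rotate → (1.72568,4.71932) → ×s → (1.75804,4.80781) → (1.76,4.81)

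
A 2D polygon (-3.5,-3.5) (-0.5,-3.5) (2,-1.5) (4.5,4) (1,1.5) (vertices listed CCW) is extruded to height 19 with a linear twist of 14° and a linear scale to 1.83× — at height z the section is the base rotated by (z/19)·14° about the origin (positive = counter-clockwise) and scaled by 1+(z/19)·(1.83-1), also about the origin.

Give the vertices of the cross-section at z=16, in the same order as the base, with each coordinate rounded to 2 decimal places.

t = z/height = 16/19 = 0.842105
s = 1 + (scale-1)·z/height = 1 + (1.83-1)·16/19 = 1.698947
θ = twist·z/height = 14°·16/19 = 11.7895° = 0.205765 rad
cos θ = 0.978905, sin θ = 0.204316 (intermediates below are computed at full precision and shown rounded to 5 d.p.)
v1: (-3.5,-3.5) → rotate → (-2.71106,-4.14127) → ×s → (-4.60595,-7.03581) → (-4.61,-7.04)
v2: (-0.5,-3.5) → rotate → (0.22565,-3.52833) → ×s → (0.38337,-5.99444) → (0.38,-5.99)
v3: (2,-1.5) → rotate → (2.26428,-1.05972) → ×s → (3.84690,-1.80042) → (3.85,-1.80)
v4: (4.5,4) → rotate → (3.58781,4.83504) → ×s → (6.09550,8.21448) → (6.10,8.21)
v5: (1,1.5) → rotate → (0.67243,1.67267) → ×s → (1.14242,2.84178) → (1.14,2.84)

Cross-section at z=16: (-4.61,-7.04) (0.38,-5.99) (3.85,-1.80) (6.10,8.21) (1.14,2.84)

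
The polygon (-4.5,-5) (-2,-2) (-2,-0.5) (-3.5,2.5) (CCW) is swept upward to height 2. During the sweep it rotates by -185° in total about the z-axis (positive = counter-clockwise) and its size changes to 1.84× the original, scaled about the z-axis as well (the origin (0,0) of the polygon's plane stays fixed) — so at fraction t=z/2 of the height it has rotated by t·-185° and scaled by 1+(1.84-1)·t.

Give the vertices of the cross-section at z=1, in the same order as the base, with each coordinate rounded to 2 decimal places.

Cross-section at z=1: (-6.81,6.69) (-2.71,2.96) (-0.59,2.87) (3.76,4.81)

t = z/height = 1/2 = 0.5
s = 1 + (scale-1)·z/height = 1 + (1.84-1)·1/2 = 1.420000
θ = twist·z/height = -185°·1/2 = -92.5000° = -1.614430 rad
cos θ = -0.043619, sin θ = -0.999048 (intermediates below are computed at full precision and shown rounded to 5 d.p.)
v1: (-4.5,-5) → rotate → (-4.79895,4.71381) → ×s → (-6.81451,6.69362) → (-6.81,6.69)
v2: (-2,-2) → rotate → (-1.91086,2.08534) → ×s → (-2.71342,2.96118) → (-2.71,2.96)
v3: (-2,-0.5) → rotate → (-0.41229,2.01991) → ×s → (-0.58545,2.86827) → (-0.59,2.87)
v4: (-3.5,2.5) → rotate → (2.65029,3.38762) → ×s → (3.76341,4.81042) → (3.76,4.81)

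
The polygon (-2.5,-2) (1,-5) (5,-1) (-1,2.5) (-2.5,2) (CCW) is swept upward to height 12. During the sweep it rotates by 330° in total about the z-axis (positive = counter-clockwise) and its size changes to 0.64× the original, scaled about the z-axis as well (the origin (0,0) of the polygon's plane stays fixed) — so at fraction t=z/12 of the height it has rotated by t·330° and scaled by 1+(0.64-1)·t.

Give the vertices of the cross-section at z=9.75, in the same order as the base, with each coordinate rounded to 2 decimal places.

Cross-section at z=9.75: (-1.36,1.81) (-3.56,-0.59) (-0.82,-3.51) (1.79,0.65) (1.47,1.72)

t = z/height = 9.75/12 = 0.8125
s = 1 + (scale-1)·z/height = 1 + (0.64-1)·9.75/12 = 0.707500
θ = twist·z/height = 330°·9.75/12 = 268.1250° = 4.679664 rad
cos θ = -0.032719, sin θ = -0.999465 (intermediates below are computed at full precision and shown rounded to 5 d.p.)
v1: (-2.5,-2) → rotate → (-1.91713,2.56410) → ×s → (-1.35637,1.81410) → (-1.36,1.81)
v2: (1,-5) → rotate → (-5.03004,-0.83587) → ×s → (-3.55875,-0.59138) → (-3.56,-0.59)
v3: (5,-1) → rotate → (-1.16306,-4.96460) → ×s → (-0.82286,-3.51246) → (-0.82,-3.51)
v4: (-1,2.5) → rotate → (2.53138,0.91767) → ×s → (1.79095,0.64925) → (1.79,0.65)
v5: (-2.5,2) → rotate → (2.08073,2.43322) → ×s → (1.47211,1.72151) → (1.47,1.72)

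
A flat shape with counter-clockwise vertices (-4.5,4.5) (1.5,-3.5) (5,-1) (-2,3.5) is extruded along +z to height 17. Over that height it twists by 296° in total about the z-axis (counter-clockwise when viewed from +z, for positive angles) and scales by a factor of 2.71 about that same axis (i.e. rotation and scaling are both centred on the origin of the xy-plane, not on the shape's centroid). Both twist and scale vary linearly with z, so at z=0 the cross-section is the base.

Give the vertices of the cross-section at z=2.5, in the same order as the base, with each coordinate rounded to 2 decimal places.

Cross-section at z=2.5: (-7.96,0.20) (4.38,-1.88) (5.40,3.40) (-4.83,1.45)

t = z/height = 2.5/17 = 0.147059
s = 1 + (scale-1)·z/height = 1 + (2.71-1)·2.5/17 = 1.251471
θ = twist·z/height = 296°·2.5/17 = 43.5294° = 0.759732 rad
cos θ = 0.725021, sin θ = 0.688727 (intermediates below are computed at full precision and shown rounded to 5 d.p.)
v1: (-4.5,4.5) → rotate → (-6.36186,0.16332) → ×s → (-7.96169,0.20439) → (-7.96,0.20)
v2: (1.5,-3.5) → rotate → (3.49808,-1.50448) → ×s → (4.37774,-1.88282) → (4.38,-1.88)
v3: (5,-1) → rotate → (4.31383,2.71861) → ×s → (5.39863,3.40226) → (5.40,3.40)
v4: (-2,3.5) → rotate → (-3.86059,1.16012) → ×s → (-4.83141,1.45186) → (-4.83,1.45)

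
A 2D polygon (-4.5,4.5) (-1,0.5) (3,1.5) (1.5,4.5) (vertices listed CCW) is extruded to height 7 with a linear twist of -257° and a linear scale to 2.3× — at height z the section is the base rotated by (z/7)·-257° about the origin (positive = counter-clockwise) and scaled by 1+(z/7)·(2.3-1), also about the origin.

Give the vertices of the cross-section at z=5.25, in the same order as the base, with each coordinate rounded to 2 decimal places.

Cross-section at z=5.25: (6.71,-10.63) (1.71,-1.40) (-6.43,-1.58) (-4.85,-8.01)

t = z/height = 5.25/7 = 0.75
s = 1 + (scale-1)·z/height = 1 + (2.3-1)·5.25/7 = 1.975000
θ = twist·z/height = -257°·5.25/7 = -192.7500° = -3.364122 rad
cos θ = -0.975342, sin θ = 0.220697 (intermediates below are computed at full precision and shown rounded to 5 d.p.)
v1: (-4.5,4.5) → rotate → (3.39590,-5.38218) → ×s → (6.70691,-10.62980) → (6.71,-10.63)
v2: (-1,0.5) → rotate → (0.86499,-0.70837) → ×s → (1.70836,-1.39903) → (1.71,-1.40)
v3: (3,1.5) → rotate → (-3.25707,-0.80092) → ×s → (-6.43272,-1.58182) → (-6.43,-1.58)
v4: (1.5,4.5) → rotate → (-2.45615,-4.05799) → ×s → (-4.85090,-8.01454) → (-4.85,-8.01)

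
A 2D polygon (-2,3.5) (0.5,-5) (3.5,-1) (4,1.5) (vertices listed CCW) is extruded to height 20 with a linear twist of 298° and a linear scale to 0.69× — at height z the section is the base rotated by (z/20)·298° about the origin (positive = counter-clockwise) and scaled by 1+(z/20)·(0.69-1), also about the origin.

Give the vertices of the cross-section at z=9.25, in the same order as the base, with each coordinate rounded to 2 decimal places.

t = z/height = 9.25/20 = 0.4625
s = 1 + (scale-1)·z/height = 1 + (0.69-1)·9.25/20 = 0.856625
θ = twist·z/height = 298°·9.25/20 = 137.8250° = 2.405500 rad
cos θ = -0.741098, sin θ = 0.671397 (intermediates below are computed at full precision and shown rounded to 5 d.p.)
v1: (-2,3.5) → rotate → (-0.86770,-3.93664) → ×s → (-0.74329,-3.37222) → (-0.74,-3.37)
v2: (0.5,-5) → rotate → (2.98644,4.04119) → ×s → (2.55826,3.46178) → (2.56,3.46)
v3: (3.5,-1) → rotate → (-1.92244,3.09099) → ×s → (-1.64681,2.64782) → (-1.65,2.65)
v4: (4,1.5) → rotate → (-3.97149,1.57394) → ×s → (-3.40207,1.34828) → (-3.40,1.35)

Cross-section at z=9.25: (-0.74,-3.37) (2.56,3.46) (-1.65,2.65) (-3.40,1.35)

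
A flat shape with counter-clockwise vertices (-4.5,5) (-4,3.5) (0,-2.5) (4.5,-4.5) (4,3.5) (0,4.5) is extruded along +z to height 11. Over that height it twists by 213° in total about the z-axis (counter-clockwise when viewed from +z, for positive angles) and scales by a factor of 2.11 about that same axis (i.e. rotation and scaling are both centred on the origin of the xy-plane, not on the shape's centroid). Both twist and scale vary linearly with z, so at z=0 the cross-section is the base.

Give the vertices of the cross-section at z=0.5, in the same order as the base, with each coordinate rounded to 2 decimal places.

t = z/height = 0.5/11 = 0.0454545
s = 1 + (scale-1)·z/height = 1 + (2.11-1)·0.5/11 = 1.050455
θ = twist·z/height = 213°·0.5/11 = 9.6818° = 0.168980 rad
cos θ = 0.985757, sin θ = 0.168177 (intermediates below are computed at full precision and shown rounded to 5 d.p.)
v1: (-4.5,5) → rotate → (-5.27679,4.17199) → ×s → (-5.54303,4.38249) → (-5.54,4.38)
v2: (-4,3.5) → rotate → (-4.53165,2.77744) → ×s → (-4.76029,2.91758) → (-4.76,2.92)
v3: (0,-2.5) → rotate → (0.42044,-2.46439) → ×s → (0.44165,-2.58873) → (0.44,-2.59)
v4: (4.5,-4.5) → rotate → (5.19270,-3.67911) → ×s → (5.45470,-3.86474) → (5.45,-3.86)
v5: (4,3.5) → rotate → (3.35441,4.12286) → ×s → (3.52365,4.33087) → (3.52,4.33)
v6: (0,4.5) → rotate → (-0.75679,4.43591) → ×s → (-0.79498,4.65972) → (-0.79,4.66)

Cross-section at z=0.5: (-5.54,4.38) (-4.76,2.92) (0.44,-2.59) (5.45,-3.86) (3.52,4.33) (-0.79,4.66)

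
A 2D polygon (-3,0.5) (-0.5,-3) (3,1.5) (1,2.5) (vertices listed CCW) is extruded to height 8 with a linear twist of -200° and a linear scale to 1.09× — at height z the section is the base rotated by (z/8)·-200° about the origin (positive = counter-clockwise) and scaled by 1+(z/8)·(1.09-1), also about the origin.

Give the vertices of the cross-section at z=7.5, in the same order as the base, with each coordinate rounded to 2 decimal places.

Cross-section at z=7.5: (3.15,-0.96) (0.96,3.15) (-3.44,-1.19) (-1.43,-2.55)

t = z/height = 7.5/8 = 0.9375
s = 1 + (scale-1)·z/height = 1 + (1.09-1)·7.5/8 = 1.084375
θ = twist·z/height = -200°·7.5/8 = -187.5000° = -3.272492 rad
cos θ = -0.991445, sin θ = 0.130526 (intermediates below are computed at full precision and shown rounded to 5 d.p.)
v1: (-3,0.5) → rotate → (2.90907,-0.88730) → ×s → (3.15452,-0.96217) → (3.15,-0.96)
v2: (-0.5,-3) → rotate → (0.88730,2.90907) → ×s → (0.96217,3.15452) → (0.96,3.15)
v3: (3,1.5) → rotate → (-3.17012,-1.09559) → ×s → (-3.43760,-1.18803) → (-3.44,-1.19)
v4: (1,2.5) → rotate → (-1.31776,-2.34809) → ×s → (-1.42895,-2.54621) → (-1.43,-2.55)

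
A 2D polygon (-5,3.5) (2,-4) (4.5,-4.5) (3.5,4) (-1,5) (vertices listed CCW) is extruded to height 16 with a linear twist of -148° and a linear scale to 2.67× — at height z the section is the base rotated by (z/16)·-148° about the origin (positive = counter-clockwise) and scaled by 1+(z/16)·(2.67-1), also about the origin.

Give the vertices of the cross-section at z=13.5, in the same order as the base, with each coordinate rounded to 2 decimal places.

t = z/height = 13.5/16 = 0.84375
s = 1 + (scale-1)·z/height = 1 + (2.67-1)·13.5/16 = 2.409063
θ = twist·z/height = -148°·13.5/16 = -124.8750° = -2.179480 rad
cos θ = -0.571788, sin θ = -0.820401 (intermediates below are computed at full precision and shown rounded to 5 d.p.)
v1: (-5,3.5) → rotate → (5.73034,2.10075) → ×s → (13.80476,5.06084) → (13.80,5.06)
v2: (2,-4) → rotate → (-4.42518,0.64635) → ×s → (-10.66054,1.55710) → (-10.66,1.56)
v3: (4.5,-4.5) → rotate → (-6.26485,-1.11876) → ×s → (-15.09242,-2.69516) → (-15.09,-2.70)
v4: (3.5,4) → rotate → (1.28035,-5.15856) → ×s → (3.08444,-12.42729) → (3.08,-12.43)
v5: (-1,5) → rotate → (4.67380,-2.03854) → ×s → (11.25946,-4.91097) → (11.26,-4.91)

Cross-section at z=13.5: (13.80,5.06) (-10.66,1.56) (-15.09,-2.70) (3.08,-12.43) (11.26,-4.91)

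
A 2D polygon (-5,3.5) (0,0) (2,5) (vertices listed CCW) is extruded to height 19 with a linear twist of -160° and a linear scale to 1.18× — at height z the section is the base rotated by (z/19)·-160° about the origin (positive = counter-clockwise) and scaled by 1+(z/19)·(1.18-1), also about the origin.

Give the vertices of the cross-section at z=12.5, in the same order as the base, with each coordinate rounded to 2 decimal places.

t = z/height = 12.5/19 = 0.657895
s = 1 + (scale-1)·z/height = 1 + (1.18-1)·12.5/19 = 1.118421
θ = twist·z/height = -160°·12.5/19 = -105.2632° = -1.837189 rad
cos θ = -0.263253, sin θ = -0.964727 (intermediates below are computed at full precision and shown rounded to 5 d.p.)
v1: (-5,3.5) → rotate → (4.69281,3.90225) → ×s → (5.24854,4.36436) → (5.25,4.36)
v2: (0,0) → rotate → (0.00000,0.00000) → ×s → (0.00000,0.00000) → (0.00,0.00)
v3: (2,5) → rotate → (4.29713,-3.24572) → ×s → (4.80600,-3.63008) → (4.81,-3.63)

Cross-section at z=12.5: (5.25,4.36) (0.00,0.00) (4.81,-3.63)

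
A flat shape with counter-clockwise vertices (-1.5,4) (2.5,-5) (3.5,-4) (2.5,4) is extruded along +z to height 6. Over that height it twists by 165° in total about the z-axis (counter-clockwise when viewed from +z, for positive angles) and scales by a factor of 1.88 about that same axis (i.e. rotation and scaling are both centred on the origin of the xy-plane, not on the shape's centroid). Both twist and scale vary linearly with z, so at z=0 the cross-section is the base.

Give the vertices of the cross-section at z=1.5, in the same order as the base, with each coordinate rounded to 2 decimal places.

t = z/height = 1.5/6 = 0.25
s = 1 + (scale-1)·z/height = 1 + (1.88-1)·1.5/6 = 1.220000
θ = twist·z/height = 165°·1.5/6 = 41.2500° = 0.719948 rad
cos θ = 0.751840, sin θ = 0.659346 (intermediates below are computed at full precision and shown rounded to 5 d.p.)
v1: (-1.5,4) → rotate → (-3.76514,2.01834) → ×s → (-4.59347,2.46238) → (-4.59,2.46)
v2: (2.5,-5) → rotate → (5.17633,-2.11083) → ×s → (6.31512,-2.57522) → (6.32,-2.58)
v3: (3.5,-4) → rotate → (5.26882,-0.69965) → ×s → (6.42796,-0.85357) → (6.43,-0.85)
v4: (2.5,4) → rotate → (-0.75778,4.65572) → ×s → (-0.92450,5.67998) → (-0.92,5.68)

Cross-section at z=1.5: (-4.59,2.46) (6.32,-2.58) (6.43,-0.85) (-0.92,5.68)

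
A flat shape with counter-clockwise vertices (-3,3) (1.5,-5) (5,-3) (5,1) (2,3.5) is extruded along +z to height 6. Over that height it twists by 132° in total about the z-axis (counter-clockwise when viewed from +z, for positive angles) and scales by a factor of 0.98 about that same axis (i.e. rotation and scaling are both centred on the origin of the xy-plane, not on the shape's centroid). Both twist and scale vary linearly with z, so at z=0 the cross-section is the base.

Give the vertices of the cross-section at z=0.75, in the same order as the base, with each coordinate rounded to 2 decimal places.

Cross-section at z=0.75: (-3.72,2.02) (2.85,-4.36) (5.63,-1.45) (4.50,2.37) (0.92,3.91)

t = z/height = 0.75/6 = 0.125
s = 1 + (scale-1)·z/height = 1 + (0.98-1)·0.75/6 = 0.997500
θ = twist·z/height = 132°·0.75/6 = 16.5000° = 0.287979 rad
cos θ = 0.958820, sin θ = 0.284015 (intermediates below are computed at full precision and shown rounded to 5 d.p.)
v1: (-3,3) → rotate → (-3.72851,2.02441) → ×s → (-3.71918,2.01935) → (-3.72,2.02)
v2: (1.5,-5) → rotate → (2.85831,-4.36808) → ×s → (2.85116,-4.35716) → (2.85,-4.36)
v3: (5,-3) → rotate → (5.64614,-1.45638) → ×s → (5.63203,-1.45274) → (5.63,-1.45)
v4: (5,1) → rotate → (4.51008,2.37890) → ×s → (4.49881,2.37295) → (4.50,2.37)
v5: (2,3.5) → rotate → (0.92359,3.92390) → ×s → (0.92128,3.91409) → (0.92,3.91)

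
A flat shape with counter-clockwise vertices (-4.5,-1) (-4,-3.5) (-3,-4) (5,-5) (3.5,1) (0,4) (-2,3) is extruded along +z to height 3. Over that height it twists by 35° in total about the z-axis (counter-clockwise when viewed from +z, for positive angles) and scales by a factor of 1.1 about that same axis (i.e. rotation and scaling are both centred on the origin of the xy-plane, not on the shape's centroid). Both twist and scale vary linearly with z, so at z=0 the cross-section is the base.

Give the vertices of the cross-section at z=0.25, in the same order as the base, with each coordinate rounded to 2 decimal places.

Cross-section at z=0.25: (-4.48,-1.24) (-3.85,-3.73) (-2.82,-4.18) (5.29,-4.78) (3.47,1.19) (-0.21,4.03) (-2.17,2.92)

t = z/height = 0.25/3 = 0.0833333
s = 1 + (scale-1)·z/height = 1 + (1.1-1)·0.25/3 = 1.008333
θ = twist·z/height = 35°·0.25/3 = 2.9167° = 0.050905 rad
cos θ = 0.998705, sin θ = 0.050883 (intermediates below are computed at full precision and shown rounded to 5 d.p.)
v1: (-4.5,-1) → rotate → (-4.44329,-1.22768) → ×s → (-4.48031,-1.23791) → (-4.48,-1.24)
v2: (-4,-3.5) → rotate → (-3.81673,-3.69900) → ×s → (-3.84853,-3.72982) → (-3.85,-3.73)
v3: (-3,-4) → rotate → (-2.79258,-4.14747) → ×s → (-2.81585,-4.18203) → (-2.82,-4.18)
v4: (5,-5) → rotate → (5.24794,-4.73911) → ×s → (5.29167,-4.77860) → (5.29,-4.78)
v5: (3.5,1) → rotate → (3.44458,1.17680) → ×s → (3.47329,1.18660) → (3.47,1.19)
v6: (0,4) → rotate → (-0.20353,3.99482) → ×s → (-0.20523,4.02811) → (-0.21,4.03)
v7: (-2,3) → rotate → (-2.15006,2.89435) → ×s → (-2.16798,2.91847) → (-2.17,2.92)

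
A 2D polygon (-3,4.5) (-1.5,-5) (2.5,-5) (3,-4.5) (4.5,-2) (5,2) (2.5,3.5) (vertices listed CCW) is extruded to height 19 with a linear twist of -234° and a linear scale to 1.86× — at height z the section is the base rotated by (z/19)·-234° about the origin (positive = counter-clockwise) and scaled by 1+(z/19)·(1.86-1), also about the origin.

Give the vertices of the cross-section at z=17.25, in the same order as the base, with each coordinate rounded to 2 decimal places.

t = z/height = 17.25/19 = 0.907895
s = 1 + (scale-1)·z/height = 1 + (1.86-1)·17.25/19 = 1.780789
θ = twist·z/height = -234°·17.25/19 = -212.4474° = -3.707906 rad
cos θ = -0.843885, sin θ = 0.536525 (intermediates below are computed at full precision and shown rounded to 5 d.p.)
v1: (-3,4.5) → rotate → (0.11729,-5.40705) → ×s → (0.20887,-9.62883) → (0.21,-9.63)
v2: (-1.5,-5) → rotate → (3.94845,3.41464) → ×s → (7.03136,6.08075) → (7.03,6.08)
v3: (2.5,-5) → rotate → (0.57291,5.56073) → ×s → (1.02023,9.90250) → (1.02,9.90)
v4: (3,-4.5) → rotate → (-0.11729,5.40705) → ×s → (-0.20887,9.62883) → (-0.21,9.63)
v5: (4.5,-2) → rotate → (-2.72443,4.10213) → ×s → (-4.85164,7.30503) → (-4.85,7.31)
v6: (5,2) → rotate → (-5.29247,0.99485) → ×s → (-9.42478,1.77163) → (-9.42,1.77)
v7: (2.5,3.5) → rotate → (-3.98755,-1.61228) → ×s → (-7.10098,-2.87114) → (-7.10,-2.87)

Cross-section at z=17.25: (0.21,-9.63) (7.03,6.08) (1.02,9.90) (-0.21,9.63) (-4.85,7.31) (-9.42,1.77) (-7.10,-2.87)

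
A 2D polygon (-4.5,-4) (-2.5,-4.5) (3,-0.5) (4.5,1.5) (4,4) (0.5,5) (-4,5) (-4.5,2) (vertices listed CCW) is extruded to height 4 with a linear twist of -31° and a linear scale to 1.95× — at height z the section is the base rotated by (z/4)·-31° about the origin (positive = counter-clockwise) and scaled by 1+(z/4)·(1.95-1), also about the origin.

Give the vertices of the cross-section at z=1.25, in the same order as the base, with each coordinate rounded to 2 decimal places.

t = z/height = 1.25/4 = 0.3125
s = 1 + (scale-1)·z/height = 1 + (1.95-1)·1.25/4 = 1.296875
θ = twist·z/height = -31°·1.25/4 = -9.6875° = -0.169079 rad
cos θ = 0.985740, sin θ = -0.168274 (intermediates below are computed at full precision and shown rounded to 5 d.p.)
v1: (-4.5,-4) → rotate → (-5.10893,-3.18573) → ×s → (-6.62564,-4.13149) → (-6.63,-4.13)
v2: (-2.5,-4.5) → rotate → (-3.22158,-4.01515) → ×s → (-4.17799,-5.20714) → (-4.18,-5.21)
v3: (3,-0.5) → rotate → (2.87308,-0.99769) → ×s → (3.72603,-1.29388) → (3.73,-1.29)
v4: (4.5,1.5) → rotate → (4.68824,0.72138) → ×s → (6.08006,0.93553) → (6.08,0.94)
v5: (4,4) → rotate → (4.61606,3.26986) → ×s → (5.98645,4.24060) → (5.99,4.24)
v6: (0.5,5) → rotate → (1.33424,4.84456) → ×s → (1.73034,6.28279) → (1.73,6.28)
v7: (-4,5) → rotate → (-3.10159,5.60180) → ×s → (-4.02237,7.26483) → (-4.02,7.26)
v8: (-4.5,2) → rotate → (-4.09928,2.72871) → ×s → (-5.31626,3.53880) → (-5.32,3.54)

Cross-section at z=1.25: (-6.63,-4.13) (-4.18,-5.21) (3.73,-1.29) (6.08,0.94) (5.99,4.24) (1.73,6.28) (-4.02,7.26) (-5.32,3.54)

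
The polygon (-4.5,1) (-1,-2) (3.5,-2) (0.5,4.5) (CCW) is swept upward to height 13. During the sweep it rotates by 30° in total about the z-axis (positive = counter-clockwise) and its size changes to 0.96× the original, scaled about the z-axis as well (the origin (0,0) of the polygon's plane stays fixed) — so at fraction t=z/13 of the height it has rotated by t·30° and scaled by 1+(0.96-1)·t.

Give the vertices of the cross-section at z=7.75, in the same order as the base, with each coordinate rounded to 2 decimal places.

Cross-section at z=7.75: (-4.48,-0.42) (-0.33,-2.16) (3.85,-0.81) (-0.88,4.33)

t = z/height = 7.75/13 = 0.596154
s = 1 + (scale-1)·z/height = 1 + (0.96-1)·7.75/13 = 0.976154
θ = twist·z/height = 30°·7.75/13 = 17.8846° = 0.312145 rad
cos θ = 0.951677, sin θ = 0.307101 (intermediates below are computed at full precision and shown rounded to 5 d.p.)
v1: (-4.5,1) → rotate → (-4.58965,-0.43028) → ×s → (-4.48020,-0.42002) → (-4.48,-0.42)
v2: (-1,-2) → rotate → (-0.33747,-2.21045) → ×s → (-0.32943,-2.15774) → (-0.33,-2.16)
v3: (3.5,-2) → rotate → (3.94507,-0.82850) → ×s → (3.85100,-0.80874) → (3.85,-0.81)
v4: (0.5,4.5) → rotate → (-0.90612,4.43610) → ×s → (-0.88451,4.33031) → (-0.88,4.33)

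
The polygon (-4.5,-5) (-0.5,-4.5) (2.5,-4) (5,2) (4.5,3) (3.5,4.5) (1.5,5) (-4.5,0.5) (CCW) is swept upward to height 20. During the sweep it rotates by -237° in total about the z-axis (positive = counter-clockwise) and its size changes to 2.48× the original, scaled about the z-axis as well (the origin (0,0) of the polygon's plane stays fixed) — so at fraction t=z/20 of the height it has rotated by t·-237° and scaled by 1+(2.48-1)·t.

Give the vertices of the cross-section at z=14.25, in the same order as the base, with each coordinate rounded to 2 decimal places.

t = z/height = 14.25/20 = 0.7125
s = 1 + (scale-1)·z/height = 1 + (2.48-1)·14.25/20 = 2.054500
θ = twist·z/height = -237°·14.25/20 = -168.8625° = -2.947207 rad
cos θ = -0.981166, sin θ = -0.193164 (intermediates below are computed at full precision and shown rounded to 5 d.p.)
v1: (-4.5,-5) → rotate → (3.44943,5.77507) → ×s → (7.08685,11.86488) → (7.09,11.86)
v2: (-0.5,-4.5) → rotate → (-0.37866,4.51183) → ×s → (-0.77795,9.26956) → (-0.78,9.27)
v3: (2.5,-4) → rotate → (-3.22557,3.44176) → ×s → (-6.62694,7.07109) → (-6.63,7.07)
v4: (5,2) → rotate → (-4.51950,-2.92815) → ×s → (-9.28532,-6.01589) → (-9.29,-6.02)
v5: (4.5,3) → rotate → (-3.83576,-3.81274) → ×s → (-7.88056,-7.83327) → (-7.88,-7.83)
v6: (3.5,4.5) → rotate → (-2.56484,-5.09132) → ×s → (-5.26947,-10.46012) → (-5.27,-10.46)
v7: (1.5,5) → rotate → (-0.50593,-5.19558) → ×s → (-1.03943,-10.67432) → (-1.04,-10.67)
v8: (-4.5,0.5) → rotate → (4.51183,0.37866) → ×s → (9.26956,0.77795) → (9.27,0.78)

Cross-section at z=14.25: (7.09,11.86) (-0.78,9.27) (-6.63,7.07) (-9.29,-6.02) (-7.88,-7.83) (-5.27,-10.46) (-1.04,-10.67) (9.27,0.78)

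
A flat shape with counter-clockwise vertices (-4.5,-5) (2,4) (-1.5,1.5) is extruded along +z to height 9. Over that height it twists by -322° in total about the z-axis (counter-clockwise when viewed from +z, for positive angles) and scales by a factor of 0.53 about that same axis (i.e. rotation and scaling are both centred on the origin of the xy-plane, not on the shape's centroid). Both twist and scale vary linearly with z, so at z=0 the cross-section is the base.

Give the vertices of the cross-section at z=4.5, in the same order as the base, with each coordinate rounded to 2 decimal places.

t = z/height = 4.5/9 = 0.5
s = 1 + (scale-1)·z/height = 1 + (0.53-1)·4.5/9 = 0.765000
θ = twist·z/height = -322°·4.5/9 = -161.0000° = -2.809980 rad
cos θ = -0.945519, sin θ = -0.325568 (intermediates below are computed at full precision and shown rounded to 5 d.p.)
v1: (-4.5,-5) → rotate → (2.62699,6.19265) → ×s → (2.00965,4.73738) → (2.01,4.74)
v2: (2,4) → rotate → (-0.58876,-4.43321) → ×s → (-0.45040,-3.39141) → (-0.45,-3.39)
v3: (-1.5,1.5) → rotate → (1.90663,-0.92993) → ×s → (1.45857,-0.71139) → (1.46,-0.71)

Cross-section at z=4.5: (2.01,4.74) (-0.45,-3.39) (1.46,-0.71)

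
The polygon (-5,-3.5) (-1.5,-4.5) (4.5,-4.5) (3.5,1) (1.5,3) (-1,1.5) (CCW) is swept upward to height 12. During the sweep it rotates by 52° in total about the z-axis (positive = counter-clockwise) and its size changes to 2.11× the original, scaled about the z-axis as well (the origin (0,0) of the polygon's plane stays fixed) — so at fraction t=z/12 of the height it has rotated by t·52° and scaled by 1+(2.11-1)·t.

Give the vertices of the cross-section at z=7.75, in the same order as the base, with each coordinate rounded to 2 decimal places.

t = z/height = 7.75/12 = 0.645833
s = 1 + (scale-1)·z/height = 1 + (2.11-1)·7.75/12 = 1.716875
θ = twist·z/height = 52°·7.75/12 = 33.5833° = 0.586140 rad
cos θ = 0.833082, sin θ = 0.553149 (intermediates below are computed at full precision and shown rounded to 5 d.p.)
v1: (-5,-3.5) → rotate → (-2.22939,-5.68153) → ×s → (-3.82758,-9.75448) → (-3.83,-9.75)
v2: (-1.5,-4.5) → rotate → (1.23955,-4.57859) → ×s → (2.12815,-7.86087) → (2.13,-7.86)
v3: (4.5,-4.5) → rotate → (6.23804,-1.25970) → ×s → (10.70994,-2.16274) → (10.71,-2.16)
v4: (3.5,1) → rotate → (2.36264,2.76910) → ×s → (4.05635,4.75421) → (4.06,4.75)
v5: (1.5,3) → rotate → (-0.40982,3.32897) → ×s → (-0.70362,5.71543) → (-0.70,5.72)
v6: (-1,1.5) → rotate → (-1.66281,0.69647) → ×s → (-2.85483,1.19576) → (-2.85,1.20)

Cross-section at z=7.75: (-3.83,-9.75) (2.13,-7.86) (10.71,-2.16) (4.06,4.75) (-0.70,5.72) (-2.85,1.20)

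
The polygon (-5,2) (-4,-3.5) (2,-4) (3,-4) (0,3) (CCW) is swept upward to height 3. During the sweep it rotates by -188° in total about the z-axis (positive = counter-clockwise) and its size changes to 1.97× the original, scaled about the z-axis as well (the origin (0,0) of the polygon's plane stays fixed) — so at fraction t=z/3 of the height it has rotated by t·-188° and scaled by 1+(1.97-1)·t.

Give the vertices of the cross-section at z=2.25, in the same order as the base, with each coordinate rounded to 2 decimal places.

t = z/height = 2.25/3 = 0.75
s = 1 + (scale-1)·z/height = 1 + (1.97-1)·2.25/3 = 1.727500
θ = twist·z/height = -188°·2.25/3 = -141.0000° = -2.460914 rad
cos θ = -0.777146, sin θ = -0.629320 (intermediates below are computed at full precision and shown rounded to 5 d.p.)
v1: (-5,2) → rotate → (5.14437,1.59231) → ×s → (8.88690,2.75072) → (8.89,2.75)
v2: (-4,-3.5) → rotate → (0.90596,5.23729) → ×s → (1.56505,9.04742) → (1.57,9.05)
v3: (2,-4) → rotate → (-4.07157,1.84994) → ×s → (-7.03364,3.19578) → (-7.03,3.20)
v4: (3,-4) → rotate → (-4.84872,1.22062) → ×s → (-8.37616,2.10863) → (-8.38,2.11)
v5: (0,3) → rotate → (1.88796,-2.33144) → ×s → (3.26145,-4.02756) → (3.26,-4.03)

Cross-section at z=2.25: (8.89,2.75) (1.57,9.05) (-7.03,3.20) (-8.38,2.11) (3.26,-4.03)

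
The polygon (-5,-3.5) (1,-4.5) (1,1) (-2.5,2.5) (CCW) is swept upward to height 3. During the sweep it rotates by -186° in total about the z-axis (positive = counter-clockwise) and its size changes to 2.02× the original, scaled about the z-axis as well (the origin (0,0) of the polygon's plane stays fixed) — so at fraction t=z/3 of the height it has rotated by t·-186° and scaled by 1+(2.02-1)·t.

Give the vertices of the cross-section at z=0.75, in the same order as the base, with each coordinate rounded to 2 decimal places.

Cross-section at z=0.75: (-7.51,1.53) (-3.23,-4.80) (1.77,-0.05) (0.12,4.44)

t = z/height = 0.75/3 = 0.25
s = 1 + (scale-1)·z/height = 1 + (2.02-1)·0.75/3 = 1.255000
θ = twist·z/height = -186°·0.75/3 = -46.5000° = -0.811578 rad
cos θ = 0.688355, sin θ = -0.725374 (intermediates below are computed at full precision and shown rounded to 5 d.p.)
v1: (-5,-3.5) → rotate → (-5.98058,1.21763) → ×s → (-7.50563,1.52813) → (-7.51,1.53)
v2: (1,-4.5) → rotate → (-2.57583,-3.82297) → ×s → (-3.23267,-4.79783) → (-3.23,-4.80)
v3: (1,1) → rotate → (1.41373,-0.03702) → ×s → (1.77423,-0.04646) → (1.77,-0.05)
v4: (-2.5,2.5) → rotate → (0.09255,3.53432) → ×s → (0.11615,4.43557) → (0.12,4.44)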